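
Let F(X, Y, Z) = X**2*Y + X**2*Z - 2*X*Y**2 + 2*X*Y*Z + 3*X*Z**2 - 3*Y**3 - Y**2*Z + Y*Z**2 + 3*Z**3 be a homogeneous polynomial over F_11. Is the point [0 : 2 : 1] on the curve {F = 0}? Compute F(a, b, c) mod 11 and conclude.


F(0,2,1) ≡ 10 (mod 11); P is NOT on the curve.

Evaluate F(0, 2, 1) term-by-term (mod 11).
  X**2*Y ↦ 1·0·2·1 = 0
  X**2*Z ↦ 1·0·1·1 = 0
  -2*X*Y**2 ↦ -2·0·4·1 = 0
  2*X*Y*Z ↦ 2·0·2·1 = 0
  3*X*Z**2 ↦ 3·0·1·1 = 0
  -3*Y**3 ↦ -3·1·8·1 = -24
  -Y**2*Z ↦ -1·1·4·1 = -4
  Y*Z**2 ↦ 1·1·2·1 = 2
  3*Z**3 ↦ 3·1·1·1 = 3
Sum: F(0, 2, 1) = (0) + (0) + (0) + (0) + (0) + (-24) + (-4) + (2) + (3) = -23.
Reducing mod 11: -23 ≡ 10 (mod 11).
Since F(a, b, c) ≡ 10 ≠ 0 (mod 11), P does NOT lie on the curve.


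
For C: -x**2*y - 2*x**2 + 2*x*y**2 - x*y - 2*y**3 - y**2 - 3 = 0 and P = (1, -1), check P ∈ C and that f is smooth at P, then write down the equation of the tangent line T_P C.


Tangent line at P: x - 10*y - 11 = 0.

Step 1: f(1, -1) = 0, so P lies on C.
Step 2: partial derivatives
  f_x(x, y) = -2*x*y - 4*x + 2*y**2 - y, f_y(x, y) = -x**2 + 4*x*y - x - 6*y**2 - 2*y.
  f_x(P) = 1, f_y(P) = -10 (gradient nonzero, so P is smooth).
Step 3: tangent line at P: 1·(x − 1) + -10·(y − -1) = 0.
Expanding: x - 10*y - 11 = 0.


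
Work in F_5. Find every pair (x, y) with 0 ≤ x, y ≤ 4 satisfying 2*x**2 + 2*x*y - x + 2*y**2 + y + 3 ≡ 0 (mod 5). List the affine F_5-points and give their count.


Affine F_5-points: {(3, 2)}; count = 1.

For each of the 25 pairs (x, y) ∈ F_5², evaluate f(x, y) mod 5. Record the zeros.
  x = 0: [0↦3, 1↦1, 2↦3, 3↦4, 4↦4]  zeros at y ∈ ∅
  x = 1: [0↦4, 1↦4, 2↦3, 3↦1, 4↦3]  zeros at y ∈ ∅
  x = 2: [0↦4, 1↦1, 2↦2, 3↦2, 4↦1]  zeros at y ∈ ∅
  x = 3: [0↦3, 1↦2, 2↦0, 3↦2, 4↦3]  zeros at y ∈ {2}
  x = 4: [0↦1, 1↦2, 2↦2, 3↦1, 4↦4]  zeros at y ∈ ∅
Collecting zeros: affine points = {(3, 2)}.
Total count |C(F_5)_aff| = 1.


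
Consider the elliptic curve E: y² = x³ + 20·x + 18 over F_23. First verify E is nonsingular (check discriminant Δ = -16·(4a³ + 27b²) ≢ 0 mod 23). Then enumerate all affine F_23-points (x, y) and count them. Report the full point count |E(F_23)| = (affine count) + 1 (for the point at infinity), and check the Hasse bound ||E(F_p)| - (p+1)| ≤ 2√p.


Affine points = {(0, 8), (0, 15), (1, 4), (1, 19), (3, 6), (3, 17), (4, 1), (4, 22), (5, 6), (5, 17), (6, 3), (6, 20), (7, 8), (7, 15), (8, 0), (12, 10), (12, 13), (14, 11), (14, 12), (15, 6), (15, 17), (16, 8), (16, 15), (17, 2), (17, 21), (18, 0), (19, 9), (19, 14), (20, 0), (21, 4), (21, 19)}; affine count = 31; |E(F_23)| = 32.

Discriminant check: Δ ∝ 4a³ + 27b² = 4·20³ + 27·18² = 4·8000 + 27·324 ≡ 15 (mod 23). Nonzero ⇒ E is nonsingular.
For each x ∈ F_23, compute rhs = x³ + 20·x + 18 mod 23, then count y ∈ F_23 with y² ≡ rhs.
  x = 0: rhs = 18, matching y values: 8, 15 (2 points).
  x = 1: rhs = 16, matching y values: 4, 19 (2 points).
  x = 2: rhs = 20, matching y values: none (0 points).
  x = 3: rhs = 13, matching y values: 6, 17 (2 points).
  x = 4: rhs = 1, matching y values: 1, 22 (2 points).
  x = 5: rhs = 13, matching y values: 6, 17 (2 points).
  x = 6: rhs = 9, matching y values: 3, 20 (2 points).
  x = 7: rhs = 18, matching y values: 8, 15 (2 points).
  x = 8: rhs = 0, matching y values: 0 (1 points).
  x = 9: rhs = 7, matching y values: none (0 points).
  x = 10: rhs = 22, matching y values: none (0 points).
  x = 11: rhs = 5, matching y values: none (0 points).
  x = 12: rhs = 8, matching y values: 10, 13 (2 points).
  x = 13: rhs = 14, matching y values: none (0 points).
  x = 14: rhs = 6, matching y values: 11, 12 (2 points).
  x = 15: rhs = 13, matching y values: 6, 17 (2 points).
  x = 16: rhs = 18, matching y values: 8, 15 (2 points).
  x = 17: rhs = 4, matching y values: 2, 21 (2 points).
  x = 18: rhs = 0, matching y values: 0 (1 points).
  x = 19: rhs = 12, matching y values: 9, 14 (2 points).
  x = 20: rhs = 0, matching y values: 0 (1 points).
  x = 21: rhs = 16, matching y values: 4, 19 (2 points).
  x = 22: rhs = 20, matching y values: none (0 points).
Total affine count: 31.
Full point count |E(F_23)| = 31 + 1 = 32.
Hasse bound: |32 − (23+1)| = |8| = 8 ≤ 2√23 ≈ 9.5917 ✓.


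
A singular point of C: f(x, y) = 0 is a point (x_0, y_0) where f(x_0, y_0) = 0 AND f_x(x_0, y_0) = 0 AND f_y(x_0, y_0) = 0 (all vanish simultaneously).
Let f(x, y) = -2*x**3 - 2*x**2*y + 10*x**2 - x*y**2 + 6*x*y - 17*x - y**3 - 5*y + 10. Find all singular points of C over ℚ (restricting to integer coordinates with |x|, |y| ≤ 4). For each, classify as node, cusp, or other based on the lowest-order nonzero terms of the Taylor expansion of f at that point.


Singular points: {(2, -1)}; classification: cusp.

Compute partial derivatives:
  f_x = -6*x**2 - 4*x*y + 20*x - y**2 + 6*y - 17.
  f_y = -2*x**2 - 2*x*y + 6*x - 3*y**2 - 5.
Scan x_0 ∈ {−4, ..., 4}. For each x_0, f_y(x_0, y) is a polynomial in y; find its integer roots y ∈ {−4, ..., 4}, then test f_x and f at those candidates.
  x = -4: f_y(-4, y) = -3*y**2 + 8*y - 61; no integer root y with |y| ≤ 4.
  x = -3: f_y(-3, y) = -3*y**2 + 6*y - 41; no integer root y with |y| ≤ 4.
  x = -2: f_y(-2, y) = -3*y**2 + 4*y - 25; no integer root y with |y| ≤ 4.
  x = -1: f_y(-1, y) = -3*y**2 + 2*y - 13; no integer root y with |y| ≤ 4.
  x = 0: f_y(0, y) = -3*y**2 - 5; no integer root y with |y| ≤ 4.
  x = 1: f_y(1, y) = -3*y**2 - 2*y - 1; no integer root y with |y| ≤ 4.
  x = 2: f_y(2, y) = -3*y**2 - 4*y - 1; vanishes at y ∈ {-1}. (2, -1): f_x = 0, f = 0 — SINGULAR.
  x = 3: f_y(3, y) = -3*y**2 - 6*y - 5; no integer root y with |y| ≤ 4.
  x = 4: f_y(4, y) = -3*y**2 - 8*y - 13; no integer root y with |y| ≤ 4.
Only singular point on the grid: (2, -1).
Classify: substitute x = 2 + u, y = -1 + v and expand: f = -2*u**3 - 2*u**2*v - u*v**2 - v**3 + v**2.
No constant or linear terms (consistent with a singular point). Quadratic part: v**2. Cubic part: -2*u**3 - 2*u**2*v - u*v**2 - v**3.
The quadratic part v**2 is a perfect square, so there is a single (double) tangent line v = 0, i.e. y = -1. Restricting the cubic part to that line (v = 0) leaves -2*u**3 ≠ 0, so f is not divisible by v and the branch is v² ≈ 2*u**3 to lowest order — this is a cusp.
Classification: cusp.


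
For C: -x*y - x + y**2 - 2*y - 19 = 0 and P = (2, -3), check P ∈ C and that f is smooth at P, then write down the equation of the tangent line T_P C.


Tangent line at P: 2*x - 10*y - 34 = 0.

Step 1: f(2, -3) = 0, so P lies on C.
Step 2: partial derivatives
  f_x(x, y) = -y - 1, f_y(x, y) = -x + 2*y - 2.
  f_x(P) = 2, f_y(P) = -10 (gradient nonzero, so P is smooth).
Step 3: tangent line at P: 2·(x − 2) + -10·(y − -3) = 0.
Expanding: 2*x - 10*y - 34 = 0.


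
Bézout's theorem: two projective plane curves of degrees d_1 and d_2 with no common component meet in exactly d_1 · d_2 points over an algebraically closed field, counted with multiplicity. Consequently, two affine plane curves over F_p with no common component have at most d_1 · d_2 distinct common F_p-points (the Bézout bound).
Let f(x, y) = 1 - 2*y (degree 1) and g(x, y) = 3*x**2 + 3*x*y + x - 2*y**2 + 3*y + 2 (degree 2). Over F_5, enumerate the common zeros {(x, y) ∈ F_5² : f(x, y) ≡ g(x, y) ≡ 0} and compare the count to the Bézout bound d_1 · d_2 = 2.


Common zeros: {(2, 3), (3, 3)}; count = 2; Bézout bound = 2.

deg(f) = 1, deg(g) = 2, so Bézout bound = 2.
Scan x ∈ F_5. For each x, list the y ∈ F_5 with f(x, y) ≡ 0 and those with g(x, y) ≡ 0 (mod 5); the common zeros in that column are the intersection.
  x = 0: f ≡ 0 at y ∈ {3}; g ≡ 0 at y ∈ {2}; common: ∅.
  x = 1: f ≡ 0 at y ∈ {3}; g ≡ 0 at y ∈ {1, 2}; common: ∅.
  x = 2: f ≡ 0 at y ∈ {3}; g ≡ 0 at y ∈ {3, 4}; common: {3}.
  x = 3: f ≡ 0 at y ∈ {3}; g ≡ 0 at y ∈ {3}; common: {3}.
  x = 4: f ≡ 0 at y ∈ {3}; g ≡ 0 at y ∈ ∅; common: ∅.
Collecting: common zeros = {(2, 3), (3, 3)}, so the count is 2.
Comparison with the Bézout bound: 2 ≤ 2 = deg(f)·deg(g), as expected for curves with no common component (the bound is attained).


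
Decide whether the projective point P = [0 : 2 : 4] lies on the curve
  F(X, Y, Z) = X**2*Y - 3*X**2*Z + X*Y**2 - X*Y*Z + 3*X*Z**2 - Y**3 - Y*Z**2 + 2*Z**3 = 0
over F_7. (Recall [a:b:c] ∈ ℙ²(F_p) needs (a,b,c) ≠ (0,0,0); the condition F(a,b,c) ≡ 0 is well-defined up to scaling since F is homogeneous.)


F(0,2,4) ≡ 4 (mod 7); P is NOT on the curve.

Evaluate F(0, 2, 4) term-by-term (mod 7).
  X**2*Y ↦ 1·0·2·1 = 0
  -3*X**2*Z ↦ -3·0·1·4 = 0
  X*Y**2 ↦ 1·0·4·1 = 0
  -X*Y*Z ↦ -1·0·2·4 = 0
  3*X*Z**2 ↦ 3·0·1·16 = 0
  -Y**3 ↦ -1·1·8·1 = -8
  -Y*Z**2 ↦ -1·1·2·16 = -32
  2*Z**3 ↦ 2·1·1·64 = 128
Sum: F(0, 2, 4) = (0) + (0) + (0) + (0) + (0) + (-8) + (-32) + (128) = 88.
Reducing mod 7: 88 ≡ 4 (mod 7).
Since F(a, b, c) ≡ 4 ≠ 0 (mod 7), P does NOT lie on the curve.


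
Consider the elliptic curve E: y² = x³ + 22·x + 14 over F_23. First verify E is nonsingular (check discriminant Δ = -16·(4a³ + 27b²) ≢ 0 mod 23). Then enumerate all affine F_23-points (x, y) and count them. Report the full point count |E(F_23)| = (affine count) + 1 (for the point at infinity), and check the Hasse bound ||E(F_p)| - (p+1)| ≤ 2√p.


Affine points = {(8, 9), (8, 14), (11, 0), (13, 6), (13, 17), (15, 4), (15, 19), (16, 0), (18, 3), (18, 20), (19, 0), (20, 6), (20, 17), (21, 10), (21, 13)}; affine count = 15; |E(F_23)| = 16.

Discriminant check: Δ ∝ 4a³ + 27b² = 4·22³ + 27·14² = 4·10648 + 27·196 ≡ 21 (mod 23). Nonzero ⇒ E is nonsingular.
For each x ∈ F_23, compute rhs = x³ + 22·x + 14 mod 23, then count y ∈ F_23 with y² ≡ rhs.
  x = 0: rhs = 14, matching y values: none (0 points).
  x = 1: rhs = 14, matching y values: none (0 points).
  x = 2: rhs = 20, matching y values: none (0 points).
  x = 3: rhs = 15, matching y values: none (0 points).
  x = 4: rhs = 5, matching y values: none (0 points).
  x = 5: rhs = 19, matching y values: none (0 points).
  x = 6: rhs = 17, matching y values: none (0 points).
  x = 7: rhs = 5, matching y values: none (0 points).
  x = 8: rhs = 12, matching y values: 9, 14 (2 points).
  x = 9: rhs = 21, matching y values: none (0 points).
  x = 10: rhs = 15, matching y values: none (0 points).
  x = 11: rhs = 0, matching y values: 0 (1 points).
  x = 12: rhs = 5, matching y values: none (0 points).
  x = 13: rhs = 13, matching y values: 6, 17 (2 points).
  x = 14: rhs = 7, matching y values: none (0 points).
  x = 15: rhs = 16, matching y values: 4, 19 (2 points).
  x = 16: rhs = 0, matching y values: 0 (1 points).
  x = 17: rhs = 11, matching y values: none (0 points).
  x = 18: rhs = 9, matching y values: 3, 20 (2 points).
  x = 19: rhs = 0, matching y values: 0 (1 points).
  x = 20: rhs = 13, matching y values: 6, 17 (2 points).
  x = 21: rhs = 8, matching y values: 10, 13 (2 points).
  x = 22: rhs = 14, matching y values: none (0 points).
Total affine count: 15.
Full point count |E(F_23)| = 15 + 1 = 16.
Hasse bound: |16 − (23+1)| = |-8| = 8 ≤ 2√23 ≈ 9.5917 ✓.


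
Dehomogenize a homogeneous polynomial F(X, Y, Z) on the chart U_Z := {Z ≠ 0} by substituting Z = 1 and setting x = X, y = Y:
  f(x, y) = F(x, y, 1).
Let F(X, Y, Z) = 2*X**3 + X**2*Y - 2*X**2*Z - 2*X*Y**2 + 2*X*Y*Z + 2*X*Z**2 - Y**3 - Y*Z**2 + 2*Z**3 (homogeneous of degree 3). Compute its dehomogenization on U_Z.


f(x, y) = 2*x**3 + x**2*y - 2*x**2 - 2*x*y**2 + 2*x*y + 2*x - y**3 - y + 2

On U_Z we set Z = 1. Each monomial c·X^i·Y^j·Z^k in F becomes c·x^i·y^j·1^k = c·x^i·y^j.
Substituting Z = 1: F(X, Y, 1) = 2*x**3 + x**2*y - 2*x**2 - 2*x*y**2 + 2*x*y + 2*x - y**3 - y + 2.
Note: deg(f) ≤ deg(F) = 3; strict inequality happens when F is divisible by Z (lost terms).


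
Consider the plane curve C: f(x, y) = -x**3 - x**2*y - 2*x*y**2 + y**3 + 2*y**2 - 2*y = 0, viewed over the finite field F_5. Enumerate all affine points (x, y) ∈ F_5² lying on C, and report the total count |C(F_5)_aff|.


Affine F_5-points: {(0, 0), (2, 1), (2, 2), (2, 4), (4, 3)}; count = 5.

For each of the 25 pairs (x, y) ∈ F_5², evaluate f(x, y) mod 5. Record the zeros.
  x = 0: [0↦0, 1↦1, 2↦2, 3↦4, 4↦3]  zeros at y ∈ {0}
  x = 1: [0↦4, 1↦2, 2↦1, 3↦2, 4↦1]  zeros at y ∈ ∅
  x = 2: [0↦2, 1↦0, 2↦0, 3↦3, 4↦0]  zeros at y ∈ {1, 2, 4}
  x = 3: [0↦3, 1↦4, 2↦3, 3↦1, 4↦4]  zeros at y ∈ ∅
  x = 4: [0↦1, 1↦3, 2↦4, 3↦0, 4↦2]  zeros at y ∈ {3}
Collecting zeros: affine points = {(0, 0), (2, 1), (2, 2), (2, 4), (4, 3)}.
Total count |C(F_5)_aff| = 5.


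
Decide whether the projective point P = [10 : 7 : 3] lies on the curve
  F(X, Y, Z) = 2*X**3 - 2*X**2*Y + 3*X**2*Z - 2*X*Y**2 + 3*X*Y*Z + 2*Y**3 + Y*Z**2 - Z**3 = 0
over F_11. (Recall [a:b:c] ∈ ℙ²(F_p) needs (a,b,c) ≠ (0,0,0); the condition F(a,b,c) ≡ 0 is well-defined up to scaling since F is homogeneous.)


F(10,7,3) ≡ 2 (mod 11); P is NOT on the curve.

Evaluate F(10, 7, 3) term-by-term (mod 11).
  2*X**3 ↦ 2·1000·1·1 = 2000
  -2*X**2*Y ↦ -2·100·7·1 = -1400
  3*X**2*Z ↦ 3·100·1·3 = 900
  -2*X*Y**2 ↦ -2·10·49·1 = -980
  3*X*Y*Z ↦ 3·10·7·3 = 630
  2*Y**3 ↦ 2·1·343·1 = 686
  Y*Z**2 ↦ 1·1·7·9 = 63
  -Z**3 ↦ -1·1·1·27 = -27
Sum: F(10, 7, 3) = (2000) + (-1400) + (900) + (-980) + (630) + (686) + (63) + (-27) = 1872.
Reducing mod 11: 1872 ≡ 2 (mod 11).
Since F(a, b, c) ≡ 2 ≠ 0 (mod 11), P does NOT lie on the curve.


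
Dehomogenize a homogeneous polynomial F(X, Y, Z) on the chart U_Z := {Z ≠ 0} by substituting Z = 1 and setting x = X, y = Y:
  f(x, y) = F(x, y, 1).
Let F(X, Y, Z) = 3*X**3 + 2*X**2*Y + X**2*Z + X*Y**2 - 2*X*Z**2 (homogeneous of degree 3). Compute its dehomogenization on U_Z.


f(x, y) = 3*x**3 + 2*x**2*y + x**2 + x*y**2 - 2*x

On U_Z we set Z = 1. Each monomial c·X^i·Y^j·Z^k in F becomes c·x^i·y^j·1^k = c·x^i·y^j.
Substituting Z = 1: F(X, Y, 1) = 3*x**3 + 2*x**2*y + x**2 + x*y**2 - 2*x.
Note: deg(f) ≤ deg(F) = 3; strict inequality happens when F is divisible by Z (lost terms).


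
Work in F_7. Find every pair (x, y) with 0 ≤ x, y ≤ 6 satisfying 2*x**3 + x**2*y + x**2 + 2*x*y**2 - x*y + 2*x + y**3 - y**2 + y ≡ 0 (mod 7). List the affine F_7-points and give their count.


Affine F_7-points: {(0, 0), (0, 3), (0, 5), (5, 2)}; count = 4.

For each of the 49 pairs (x, y) ∈ F_7², evaluate f(x, y) mod 7. Record the zeros.
  x = 0: [0↦0, 1↦1, 2↦6, 3↦0, 4↦3, 5↦0, 6↦4]  zeros at y ∈ {0, 3, 5}
  x = 1: [0↦5, 1↦1, 2↦5, 3↦2, 4↦5, 5↦6, 6↦4]  zeros at y ∈ ∅
  x = 2: [0↦3, 1↦3, 2↦1, 3↦3, 4↦1, 5↦1, 6↦2]  zeros at y ∈ ∅
  x = 3: [0↦6, 1↦5, 2↦6, 3↦1, 4↦3, 5↦4, 6↦3]  zeros at y ∈ ∅
  x = 4: [0↦5, 1↦5, 2↦4, 3↦1, 4↦2, 5↦6, 6↦5]  zeros at y ∈ ∅
  x = 5: [0↦5, 1↦1, 2↦0, 3↦1, 4↦3, 5↦5, 6↦6]  zeros at y ∈ {2}
  x = 6: [0↦4, 1↦5, 2↦6, 3↦6, 4↦4, 5↦6, 6↦4]  zeros at y ∈ ∅
Collecting zeros: affine points = {(0, 0), (0, 3), (0, 5), (5, 2)}.
Total count |C(F_7)_aff| = 4.


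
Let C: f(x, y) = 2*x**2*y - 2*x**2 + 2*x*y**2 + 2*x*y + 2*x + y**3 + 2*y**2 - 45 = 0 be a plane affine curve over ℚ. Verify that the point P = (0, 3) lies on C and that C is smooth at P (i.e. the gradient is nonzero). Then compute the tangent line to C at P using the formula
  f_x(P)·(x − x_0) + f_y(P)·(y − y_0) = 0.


Tangent line at P: 26*x + 39*y - 117 = 0.

Step 1: f(0, 3) = 0, so P lies on C.
Step 2: partial derivatives
  f_x(x, y) = 4*x*y - 4*x + 2*y**2 + 2*y + 2, f_y(x, y) = 2*x**2 + 4*x*y + 2*x + 3*y**2 + 4*y.
  f_x(P) = 26, f_y(P) = 39 (gradient nonzero, so P is smooth).
Step 3: tangent line at P: 26·(x − 0) + 39·(y − 3) = 0.
Expanding: 26*x + 39*y - 117 = 0.


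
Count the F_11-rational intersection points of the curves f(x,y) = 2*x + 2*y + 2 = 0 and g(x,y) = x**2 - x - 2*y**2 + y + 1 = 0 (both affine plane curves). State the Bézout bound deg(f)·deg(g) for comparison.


Common zeros: ∅; count = 0; Bézout bound = 2.

deg(f) = 1, deg(g) = 2, so Bézout bound = 2.
Scan x ∈ F_11. For each x, list the y ∈ F_11 with f(x, y) ≡ 0 and those with g(x, y) ≡ 0 (mod 11); the common zeros in that column are the intersection.
  x = 0: f ≡ 0 at y ∈ {10}; g ≡ 0 at y ∈ {1, 5}; common: ∅.
  x = 1: f ≡ 0 at y ∈ {9}; g ≡ 0 at y ∈ {1, 5}; common: ∅.
  x = 2: f ≡ 0 at y ∈ {8}; g ≡ 0 at y ∈ {7, 10}; common: ∅.
  x = 3: f ≡ 0 at y ∈ {7}; g ≡ 0 at y ∈ ∅; common: ∅.
  x = 4: f ≡ 0 at y ∈ {6}; g ≡ 0 at y ∈ ∅; common: ∅.
  x = 5: f ≡ 0 at y ∈ {5}; g ≡ 0 at y ∈ {8, 9}; common: ∅.
  x = 6: f ≡ 0 at y ∈ {4}; g ≡ 0 at y ∈ ∅; common: ∅.
  x = 7: f ≡ 0 at y ∈ {3}; g ≡ 0 at y ∈ {8, 9}; common: ∅.
  x = 8: f ≡ 0 at y ∈ {2}; g ≡ 0 at y ∈ ∅; common: ∅.
  x = 9: f ≡ 0 at y ∈ {1}; g ≡ 0 at y ∈ ∅; common: ∅.
  x = 10: f ≡ 0 at y ∈ {0}; g ≡ 0 at y ∈ {7, 10}; common: ∅.
Collecting: common zeros = ∅, so the count is 0.
Comparison with the Bézout bound: 0 ≤ 2 = deg(f)·deg(g), as expected for curves with no common component (the affine F_11-count falls short of the bound because intersections may lie at infinity, over extension fields, or carry multiplicity).


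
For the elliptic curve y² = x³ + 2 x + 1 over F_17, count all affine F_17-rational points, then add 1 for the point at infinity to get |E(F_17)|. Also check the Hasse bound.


Affine points = {(0, 1), (0, 16), (1, 2), (1, 15), (2, 8), (2, 9), (3, 0), (5, 0), (6, 5), (6, 12), (7, 1), (7, 16), (8, 6), (8, 11), (9, 0), (10, 1), (10, 16), (12, 6), (12, 11), (14, 6), (14, 11), (16, 7), (16, 10)}; affine count = 23; |E(F_17)| = 24.

Discriminant check: Δ ∝ 4a³ + 27b² = 4·2³ + 27·1² = 4·8 + 27·1 ≡ 8 (mod 17). Nonzero ⇒ E is nonsingular.
For each x ∈ F_17, compute rhs = x³ + 2·x + 1 mod 17, then count y ∈ F_17 with y² ≡ rhs.
  x = 0: rhs = 1, matching y values: 1, 16 (2 points).
  x = 1: rhs = 4, matching y values: 2, 15 (2 points).
  x = 2: rhs = 13, matching y values: 8, 9 (2 points).
  x = 3: rhs = 0, matching y values: 0 (1 points).
  x = 4: rhs = 5, matching y values: none (0 points).
  x = 5: rhs = 0, matching y values: 0 (1 points).
  x = 6: rhs = 8, matching y values: 5, 12 (2 points).
  x = 7: rhs = 1, matching y values: 1, 16 (2 points).
  x = 8: rhs = 2, matching y values: 6, 11 (2 points).
  x = 9: rhs = 0, matching y values: 0 (1 points).
  x = 10: rhs = 1, matching y values: 1, 16 (2 points).
  x = 11: rhs = 11, matching y values: none (0 points).
  x = 12: rhs = 2, matching y values: 6, 11 (2 points).
  x = 13: rhs = 14, matching y values: none (0 points).
  x = 14: rhs = 2, matching y values: 6, 11 (2 points).
  x = 15: rhs = 6, matching y values: none (0 points).
  x = 16: rhs = 15, matching y values: 7, 10 (2 points).
Total affine count: 23.
Full point count |E(F_17)| = 23 + 1 = 24.
Hasse bound: |24 − (17+1)| = |6| = 6 ≤ 2√17 ≈ 8.2462 ✓.


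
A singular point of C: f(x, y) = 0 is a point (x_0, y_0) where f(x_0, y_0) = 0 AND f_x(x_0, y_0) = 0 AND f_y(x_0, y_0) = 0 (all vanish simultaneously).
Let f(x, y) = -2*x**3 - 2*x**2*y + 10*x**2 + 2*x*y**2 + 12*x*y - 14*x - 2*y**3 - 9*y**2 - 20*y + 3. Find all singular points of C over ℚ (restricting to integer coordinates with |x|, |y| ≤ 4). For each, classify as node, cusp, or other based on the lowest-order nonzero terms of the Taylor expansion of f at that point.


Singular points: {(2, -1)}; classification: cusp.

Compute partial derivatives:
  f_x = -6*x**2 - 4*x*y + 20*x + 2*y**2 + 12*y - 14.
  f_y = -2*x**2 + 4*x*y + 12*x - 6*y**2 - 18*y - 20.
Scan x_0 ∈ {−4, ..., 4}. For each x_0, f_y(x_0, y) is a polynomial in y; find its integer roots y ∈ {−4, ..., 4}, then test f_x and f at those candidates.
  x = -4: f_y(-4, y) = -6*y**2 - 34*y - 100; no integer root y with |y| ≤ 4.
  x = -3: f_y(-3, y) = -6*y**2 - 30*y - 74; no integer root y with |y| ≤ 4.
  x = -2: f_y(-2, y) = -6*y**2 - 26*y - 52; no integer root y with |y| ≤ 4.
  x = -1: f_y(-1, y) = -6*y**2 - 22*y - 34; no integer root y with |y| ≤ 4.
  x = 0: f_y(0, y) = -6*y**2 - 18*y - 20; no integer root y with |y| ≤ 4.
  x = 1: f_y(1, y) = -6*y**2 - 14*y - 10; no integer root y with |y| ≤ 4.
  x = 2: f_y(2, y) = -6*y**2 - 10*y - 4; vanishes at y ∈ {-1}. (2, -1): f_x = 0, f = 0 — SINGULAR.
  x = 3: f_y(3, y) = -6*y**2 - 6*y - 2; no integer root y with |y| ≤ 4.
  x = 4: f_y(4, y) = -6*y**2 - 2*y - 4; no integer root y with |y| ≤ 4.
Only singular point on the grid: (2, -1).
Classify: substitute x = 2 + u, y = -1 + v and expand: f = -2*u**3 - 2*u**2*v + 2*u*v**2 - 2*v**3 + v**2.
No constant or linear terms (consistent with a singular point). Quadratic part: v**2. Cubic part: -2*u**3 - 2*u**2*v + 2*u*v**2 - 2*v**3.
The quadratic part v**2 is a perfect square, so there is a single (double) tangent line v = 0, i.e. y = -1. Restricting the cubic part to that line (v = 0) leaves -2*u**3 ≠ 0, so f is not divisible by v and the branch is v² ≈ 2*u**3 to lowest order — this is a cusp.
Classification: cusp.


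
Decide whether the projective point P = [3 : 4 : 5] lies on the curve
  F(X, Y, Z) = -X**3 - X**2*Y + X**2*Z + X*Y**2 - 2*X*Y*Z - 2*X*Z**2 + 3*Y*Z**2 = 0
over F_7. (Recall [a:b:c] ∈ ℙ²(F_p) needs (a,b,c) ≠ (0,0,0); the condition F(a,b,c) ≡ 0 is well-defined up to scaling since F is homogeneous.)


F(3,4,5) ≡ 4 (mod 7); P is NOT on the curve.

Evaluate F(3, 4, 5) term-by-term (mod 7).
  -X**3 ↦ -1·27·1·1 = -27
  -X**2*Y ↦ -1·9·4·1 = -36
  X**2*Z ↦ 1·9·1·5 = 45
  X*Y**2 ↦ 1·3·16·1 = 48
  -2*X*Y*Z ↦ -2·3·4·5 = -120
  -2*X*Z**2 ↦ -2·3·1·25 = -150
  3*Y*Z**2 ↦ 3·1·4·25 = 300
Sum: F(3, 4, 5) = (-27) + (-36) + (45) + (48) + (-120) + (-150) + (300) = 60.
Reducing mod 7: 60 ≡ 4 (mod 7).
Since F(a, b, c) ≡ 4 ≠ 0 (mod 7), P does NOT lie on the curve.


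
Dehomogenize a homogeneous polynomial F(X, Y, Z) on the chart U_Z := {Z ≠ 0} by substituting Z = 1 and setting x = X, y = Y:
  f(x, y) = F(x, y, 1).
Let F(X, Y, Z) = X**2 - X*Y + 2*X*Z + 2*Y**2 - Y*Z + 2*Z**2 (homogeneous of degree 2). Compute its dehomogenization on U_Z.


f(x, y) = x**2 - x*y + 2*x + 2*y**2 - y + 2

On U_Z we set Z = 1. Each monomial c·X^i·Y^j·Z^k in F becomes c·x^i·y^j·1^k = c·x^i·y^j.
Substituting Z = 1: F(X, Y, 1) = x**2 - x*y + 2*x + 2*y**2 - y + 2.
Note: deg(f) ≤ deg(F) = 2; strict inequality happens when F is divisible by Z (lost terms).


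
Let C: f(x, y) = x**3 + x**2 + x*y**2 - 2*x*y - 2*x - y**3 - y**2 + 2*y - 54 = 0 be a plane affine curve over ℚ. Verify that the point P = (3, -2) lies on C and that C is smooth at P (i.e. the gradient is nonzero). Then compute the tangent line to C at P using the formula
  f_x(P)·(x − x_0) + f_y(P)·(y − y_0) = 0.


Tangent line at P: 39*x - 24*y - 165 = 0.

Step 1: f(3, -2) = 0, so P lies on C.
Step 2: partial derivatives
  f_x(x, y) = 3*x**2 + 2*x + y**2 - 2*y - 2, f_y(x, y) = 2*x*y - 2*x - 3*y**2 - 2*y + 2.
  f_x(P) = 39, f_y(P) = -24 (gradient nonzero, so P is smooth).
Step 3: tangent line at P: 39·(x − 3) + -24·(y − -2) = 0.
Expanding: 39*x - 24*y - 165 = 0.


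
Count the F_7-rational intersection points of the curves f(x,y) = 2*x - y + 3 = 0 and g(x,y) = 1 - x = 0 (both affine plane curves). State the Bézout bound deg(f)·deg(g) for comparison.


Common zeros: {(1, 5)}; count = 1; Bézout bound = 1.

deg(f) = 1, deg(g) = 1, so Bézout bound = 1.
Scan x ∈ F_7. For each x, list the y ∈ F_7 with f(x, y) ≡ 0 and those with g(x, y) ≡ 0 (mod 7); the common zeros in that column are the intersection.
  x = 0: f ≡ 0 at y ∈ {3}; g ≡ 0 at y ∈ ∅; common: ∅.
  x = 1: f ≡ 0 at y ∈ {5}; g ≡ 0 at y ∈ {0, 1, 2, 3, 4, 5, 6}; common: {5}.
  x = 2: f ≡ 0 at y ∈ {0}; g ≡ 0 at y ∈ ∅; common: ∅.
  x = 3: f ≡ 0 at y ∈ {2}; g ≡ 0 at y ∈ ∅; common: ∅.
  x = 4: f ≡ 0 at y ∈ {4}; g ≡ 0 at y ∈ ∅; common: ∅.
  x = 5: f ≡ 0 at y ∈ {6}; g ≡ 0 at y ∈ ∅; common: ∅.
  x = 6: f ≡ 0 at y ∈ {1}; g ≡ 0 at y ∈ ∅; common: ∅.
Collecting: common zeros = {(1, 5)}, so the count is 1.
Comparison with the Bézout bound: 1 ≤ 1 = deg(f)·deg(g), as expected for curves with no common component (the bound is attained).


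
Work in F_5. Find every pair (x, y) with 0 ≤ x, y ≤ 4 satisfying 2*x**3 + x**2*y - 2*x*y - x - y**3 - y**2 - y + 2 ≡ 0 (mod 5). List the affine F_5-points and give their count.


Affine F_5-points: {(1, 4), (3, 2)}; count = 2.

For each of the 25 pairs (x, y) ∈ F_5², evaluate f(x, y) mod 5. Record the zeros.
  x = 0: [0↦2, 1↦4, 2↦3, 3↦3, 4↦3]  zeros at y ∈ ∅
  x = 1: [0↦3, 1↦4, 2↦2, 3↦1, 4↦0]  zeros at y ∈ {4}
  x = 2: [0↦1, 1↦3, 2↦2, 3↦2, 4↦2]  zeros at y ∈ ∅
  x = 3: [0↦3, 1↦3, 2↦0, 3↦3, 4↦1]  zeros at y ∈ {2}
  x = 4: [0↦1, 1↦1, 2↦3, 3↦1, 4↦4]  zeros at y ∈ ∅
Collecting zeros: affine points = {(1, 4), (3, 2)}.
Total count |C(F_5)_aff| = 2.


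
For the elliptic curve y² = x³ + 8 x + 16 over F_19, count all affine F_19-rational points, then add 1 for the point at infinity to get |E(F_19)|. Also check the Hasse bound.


Affine points = {(0, 4), (0, 15), (1, 5), (1, 14), (4, 6), (4, 13), (7, 4), (7, 15), (9, 0), (12, 4), (12, 15), (17, 7), (17, 12), (18, 8), (18, 11)}; affine count = 15; |E(F_19)| = 16.

Discriminant check: Δ ∝ 4a³ + 27b² = 4·8³ + 27·16² = 4·512 + 27·256 ≡ 11 (mod 19). Nonzero ⇒ E is nonsingular.
For each x ∈ F_19, compute rhs = x³ + 8·x + 16 mod 19, then count y ∈ F_19 with y² ≡ rhs.
  x = 0: rhs = 16, matching y values: 4, 15 (2 points).
  x = 1: rhs = 6, matching y values: 5, 14 (2 points).
  x = 2: rhs = 2, matching y values: none (0 points).
  x = 3: rhs = 10, matching y values: none (0 points).
  x = 4: rhs = 17, matching y values: 6, 13 (2 points).
  x = 5: rhs = 10, matching y values: none (0 points).
  x = 6: rhs = 14, matching y values: none (0 points).
  x = 7: rhs = 16, matching y values: 4, 15 (2 points).
  x = 8: rhs = 3, matching y values: none (0 points).
  x = 9: rhs = 0, matching y values: 0 (1 points).
  x = 10: rhs = 13, matching y values: none (0 points).
  x = 11: rhs = 10, matching y values: none (0 points).
  x = 12: rhs = 16, matching y values: 4, 15 (2 points).
  x = 13: rhs = 18, matching y values: none (0 points).
  x = 14: rhs = 3, matching y values: none (0 points).
  x = 15: rhs = 15, matching y values: none (0 points).
  x = 16: rhs = 3, matching y values: none (0 points).
  x = 17: rhs = 11, matching y values: 7, 12 (2 points).
  x = 18: rhs = 7, matching y values: 8, 11 (2 points).
Total affine count: 15.
Full point count |E(F_19)| = 15 + 1 = 16.
Hasse bound: |16 − (19+1)| = |-4| = 4 ≤ 2√19 ≈ 8.7178 ✓.


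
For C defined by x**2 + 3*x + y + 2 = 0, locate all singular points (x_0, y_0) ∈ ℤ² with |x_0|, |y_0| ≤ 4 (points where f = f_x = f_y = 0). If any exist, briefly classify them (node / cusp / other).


No singular points in the scanned grid; C is smooth there.

Compute partial derivatives:
  f_x = 2*x + 3.
  f_y = 1.
f_y = 1 is a nonzero constant, so f_y never vanishes: no point (x, y) can satisfy f = f_x = f_y = 0. In particular no (x, y) ∈ {−4, ..., 4}² is singular; the curve is smooth.


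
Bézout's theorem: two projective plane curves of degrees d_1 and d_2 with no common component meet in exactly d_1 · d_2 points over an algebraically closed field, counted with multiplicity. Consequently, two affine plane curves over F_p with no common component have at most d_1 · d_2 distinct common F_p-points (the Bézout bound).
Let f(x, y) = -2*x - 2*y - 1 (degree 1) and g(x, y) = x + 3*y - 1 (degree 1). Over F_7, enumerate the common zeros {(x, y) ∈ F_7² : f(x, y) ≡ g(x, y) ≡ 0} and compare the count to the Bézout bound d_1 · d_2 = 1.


Common zeros: {(4, 6)}; count = 1; Bézout bound = 1.

deg(f) = 1, deg(g) = 1, so Bézout bound = 1.
Scan x ∈ F_7. For each x, list the y ∈ F_7 with f(x, y) ≡ 0 and those with g(x, y) ≡ 0 (mod 7); the common zeros in that column are the intersection.
  x = 0: f ≡ 0 at y ∈ {3}; g ≡ 0 at y ∈ {5}; common: ∅.
  x = 1: f ≡ 0 at y ∈ {2}; g ≡ 0 at y ∈ {0}; common: ∅.
  x = 2: f ≡ 0 at y ∈ {1}; g ≡ 0 at y ∈ {2}; common: ∅.
  x = 3: f ≡ 0 at y ∈ {0}; g ≡ 0 at y ∈ {4}; common: ∅.
  x = 4: f ≡ 0 at y ∈ {6}; g ≡ 0 at y ∈ {6}; common: {6}.
  x = 5: f ≡ 0 at y ∈ {5}; g ≡ 0 at y ∈ {1}; common: ∅.
  x = 6: f ≡ 0 at y ∈ {4}; g ≡ 0 at y ∈ {3}; common: ∅.
Collecting: common zeros = {(4, 6)}, so the count is 1.
Comparison with the Bézout bound: 1 ≤ 1 = deg(f)·deg(g), as expected for curves with no common component (the bound is attained).


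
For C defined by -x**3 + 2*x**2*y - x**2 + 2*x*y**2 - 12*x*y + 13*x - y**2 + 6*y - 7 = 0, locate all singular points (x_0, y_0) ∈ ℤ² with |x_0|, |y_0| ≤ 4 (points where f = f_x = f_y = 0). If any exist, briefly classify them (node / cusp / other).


Singular points: {(1, 2)}; classification: cusp.

Compute partial derivatives:
  f_x = -3*x**2 + 4*x*y - 2*x + 2*y**2 - 12*y + 13.
  f_y = 2*x**2 + 4*x*y - 12*x - 2*y + 6.
Scan x_0 ∈ {−4, ..., 4}. For each x_0, f_y(x_0, y) is a polynomial in y; find its integer roots y ∈ {−4, ..., 4}, then test f_x and f at those candidates.
  x = -4: f_y(-4, y) = 86 - 18*y; no integer root y with |y| ≤ 4.
  x = -3: f_y(-3, y) = 60 - 14*y; no integer root y with |y| ≤ 4.
  x = -2: f_y(-2, y) = 38 - 10*y; no integer root y with |y| ≤ 4.
  x = -1: f_y(-1, y) = 20 - 6*y; no integer root y with |y| ≤ 4.
  x = 0: f_y(0, y) = 6 - 2*y; vanishes at y ∈ {3}. (0, 3): f_x = -5 ≠ 0.
  x = 1: f_y(1, y) = 2*y - 4; vanishes at y ∈ {2}. (1, 2): f_x = 0, f = 0 — SINGULAR.
  x = 2: f_y(2, y) = 6*y - 10; no integer root y with |y| ≤ 4.
  x = 3: f_y(3, y) = 10*y - 12; no integer root y with |y| ≤ 4.
  x = 4: f_y(4, y) = 14*y - 10; no integer root y with |y| ≤ 4.
Only singular point on the grid: (1, 2).
Classify: substitute x = 1 + u, y = 2 + v and expand: f = -u**3 + 2*u**2*v + 2*u*v**2 + v**2.
No constant or linear terms (consistent with a singular point). Quadratic part: v**2. Cubic part: -u**3 + 2*u**2*v + 2*u*v**2.
The quadratic part v**2 is a perfect square, so there is a single (double) tangent line v = 0, i.e. y = 2. Restricting the cubic part to that line (v = 0) leaves -u**3 ≠ 0, so f is not divisible by v and the branch is v² ≈ u**3 to lowest order — this is a cusp.
Classification: cusp.


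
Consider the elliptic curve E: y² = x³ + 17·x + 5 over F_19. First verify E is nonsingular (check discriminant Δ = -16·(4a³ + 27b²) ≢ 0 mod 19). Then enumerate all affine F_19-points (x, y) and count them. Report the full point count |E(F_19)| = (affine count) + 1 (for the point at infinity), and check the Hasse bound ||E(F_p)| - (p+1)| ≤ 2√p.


Affine points = {(0, 9), (0, 10), (1, 2), (1, 17), (2, 3), (2, 16), (3, 8), (3, 11), (4, 2), (4, 17), (5, 5), (5, 14), (6, 0), (7, 7), (7, 12), (8, 8), (8, 11), (10, 4), (10, 15), (14, 2), (14, 17), (15, 5), (15, 14), (17, 1), (17, 18), (18, 5), (18, 14)}; affine count = 27; |E(F_19)| = 28.

Discriminant check: Δ ∝ 4a³ + 27b² = 4·17³ + 27·5² = 4·4913 + 27·25 ≡ 16 (mod 19). Nonzero ⇒ E is nonsingular.
For each x ∈ F_19, compute rhs = x³ + 17·x + 5 mod 19, then count y ∈ F_19 with y² ≡ rhs.
  x = 0: rhs = 5, matching y values: 9, 10 (2 points).
  x = 1: rhs = 4, matching y values: 2, 17 (2 points).
  x = 2: rhs = 9, matching y values: 3, 16 (2 points).
  x = 3: rhs = 7, matching y values: 8, 11 (2 points).
  x = 4: rhs = 4, matching y values: 2, 17 (2 points).
  x = 5: rhs = 6, matching y values: 5, 14 (2 points).
  x = 6: rhs = 0, matching y values: 0 (1 points).
  x = 7: rhs = 11, matching y values: 7, 12 (2 points).
  x = 8: rhs = 7, matching y values: 8, 11 (2 points).
  x = 9: rhs = 13, matching y values: none (0 points).
  x = 10: rhs = 16, matching y values: 4, 15 (2 points).
  x = 11: rhs = 3, matching y values: none (0 points).
  x = 12: rhs = 18, matching y values: none (0 points).
  x = 13: rhs = 10, matching y values: none (0 points).
  x = 14: rhs = 4, matching y values: 2, 17 (2 points).
  x = 15: rhs = 6, matching y values: 5, 14 (2 points).
  x = 16: rhs = 3, matching y values: none (0 points).
  x = 17: rhs = 1, matching y values: 1, 18 (2 points).
  x = 18: rhs = 6, matching y values: 5, 14 (2 points).
Total affine count: 27.
Full point count |E(F_19)| = 27 + 1 = 28.
Hasse bound: |28 − (19+1)| = |8| = 8 ≤ 2√19 ≈ 8.7178 ✓.


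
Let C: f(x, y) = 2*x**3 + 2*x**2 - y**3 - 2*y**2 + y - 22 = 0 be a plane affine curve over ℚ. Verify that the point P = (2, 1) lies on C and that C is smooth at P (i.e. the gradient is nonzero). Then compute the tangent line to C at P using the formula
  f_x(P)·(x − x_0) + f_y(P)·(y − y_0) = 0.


Tangent line at P: 32*x - 6*y - 58 = 0.

Step 1: f(2, 1) = 0, so P lies on C.
Step 2: partial derivatives
  f_x(x, y) = 6*x**2 + 4*x, f_y(x, y) = -3*y**2 - 4*y + 1.
  f_x(P) = 32, f_y(P) = -6 (gradient nonzero, so P is smooth).
Step 3: tangent line at P: 32·(x − 2) + -6·(y − 1) = 0.
Expanding: 32*x - 6*y - 58 = 0.


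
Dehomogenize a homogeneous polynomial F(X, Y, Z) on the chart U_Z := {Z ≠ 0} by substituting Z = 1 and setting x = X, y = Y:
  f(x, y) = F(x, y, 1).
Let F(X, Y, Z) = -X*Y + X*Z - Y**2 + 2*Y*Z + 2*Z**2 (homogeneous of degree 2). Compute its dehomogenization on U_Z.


f(x, y) = -x*y + x - y**2 + 2*y + 2

On U_Z we set Z = 1. Each monomial c·X^i·Y^j·Z^k in F becomes c·x^i·y^j·1^k = c·x^i·y^j.
Substituting Z = 1: F(X, Y, 1) = -x*y + x - y**2 + 2*y + 2.
Note: deg(f) ≤ deg(F) = 2; strict inequality happens when F is divisible by Z (lost terms).


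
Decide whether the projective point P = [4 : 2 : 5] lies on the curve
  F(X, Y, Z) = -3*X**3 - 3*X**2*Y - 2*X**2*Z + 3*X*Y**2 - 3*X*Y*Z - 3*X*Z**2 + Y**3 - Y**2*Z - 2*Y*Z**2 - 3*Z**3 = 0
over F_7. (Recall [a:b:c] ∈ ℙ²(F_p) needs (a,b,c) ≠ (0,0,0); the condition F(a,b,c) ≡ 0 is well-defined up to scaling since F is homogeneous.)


F(4,2,5) ≡ 2 (mod 7); P is NOT on the curve.

Evaluate F(4, 2, 5) term-by-term (mod 7).
  -3*X**3 ↦ -3·64·1·1 = -192
  -3*X**2*Y ↦ -3·16·2·1 = -96
  -2*X**2*Z ↦ -2·16·1·5 = -160
  3*X*Y**2 ↦ 3·4·4·1 = 48
  -3*X*Y*Z ↦ -3·4·2·5 = -120
  -3*X*Z**2 ↦ -3·4·1·25 = -300
  Y**3 ↦ 1·1·8·1 = 8
  -Y**2*Z ↦ -1·1·4·5 = -20
  -2*Y*Z**2 ↦ -2·1·2·25 = -100
  -3*Z**3 ↦ -3·1·1·125 = -375
Sum: F(4, 2, 5) = (-192) + (-96) + (-160) + (48) + (-120) + (-300) + (8) + (-20) + (-100) + (-375) = -1307.
Reducing mod 7: -1307 ≡ 2 (mod 7).
Since F(a, b, c) ≡ 2 ≠ 0 (mod 7), P does NOT lie on the curve.


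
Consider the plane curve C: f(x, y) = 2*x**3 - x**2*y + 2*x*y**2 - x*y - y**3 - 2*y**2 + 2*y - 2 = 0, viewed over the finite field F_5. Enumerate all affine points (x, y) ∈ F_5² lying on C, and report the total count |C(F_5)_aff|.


Affine F_5-points: {(0, 4), (1, 0), (3, 1), (3, 2)}; count = 4.

For each of the 25 pairs (x, y) ∈ F_5², evaluate f(x, y) mod 5. Record the zeros.
  x = 0: [0↦3, 1↦2, 2↦1, 3↦4, 4↦0]  zeros at y ∈ {4}
  x = 1: [0↦0, 1↦4, 2↦2, 3↦3, 4↦1]  zeros at y ∈ {0}
  x = 2: [0↦4, 1↦1, 2↦1, 3↦3, 4↦1]  zeros at y ∈ ∅
  x = 3: [0↦2, 1↦0, 2↦0, 3↦1, 4↦2]  zeros at y ∈ {1, 2}
  x = 4: [0↦1, 1↦3, 2↦1, 3↦4, 4↦1]  zeros at y ∈ ∅
Collecting zeros: affine points = {(0, 4), (1, 0), (3, 1), (3, 2)}.
Total count |C(F_5)_aff| = 4.


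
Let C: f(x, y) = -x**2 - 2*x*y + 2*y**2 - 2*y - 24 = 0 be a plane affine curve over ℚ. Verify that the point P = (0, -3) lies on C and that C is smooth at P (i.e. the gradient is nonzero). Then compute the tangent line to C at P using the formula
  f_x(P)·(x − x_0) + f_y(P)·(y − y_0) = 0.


Tangent line at P: 6*x - 14*y - 42 = 0.

Step 1: f(0, -3) = 0, so P lies on C.
Step 2: partial derivatives
  f_x(x, y) = -2*x - 2*y, f_y(x, y) = -2*x + 4*y - 2.
  f_x(P) = 6, f_y(P) = -14 (gradient nonzero, so P is smooth).
Step 3: tangent line at P: 6·(x − 0) + -14·(y − -3) = 0.
Expanding: 6*x - 14*y - 42 = 0.


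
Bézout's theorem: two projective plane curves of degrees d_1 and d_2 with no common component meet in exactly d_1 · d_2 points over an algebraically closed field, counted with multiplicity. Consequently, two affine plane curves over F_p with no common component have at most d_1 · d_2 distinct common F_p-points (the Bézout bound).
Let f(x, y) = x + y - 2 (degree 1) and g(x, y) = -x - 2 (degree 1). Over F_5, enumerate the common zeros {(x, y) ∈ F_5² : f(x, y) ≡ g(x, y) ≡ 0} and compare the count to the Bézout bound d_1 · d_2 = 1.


Common zeros: {(3, 4)}; count = 1; Bézout bound = 1.

deg(f) = 1, deg(g) = 1, so Bézout bound = 1.
Scan x ∈ F_5. For each x, list the y ∈ F_5 with f(x, y) ≡ 0 and those with g(x, y) ≡ 0 (mod 5); the common zeros in that column are the intersection.
  x = 0: f ≡ 0 at y ∈ {2}; g ≡ 0 at y ∈ ∅; common: ∅.
  x = 1: f ≡ 0 at y ∈ {1}; g ≡ 0 at y ∈ ∅; common: ∅.
  x = 2: f ≡ 0 at y ∈ {0}; g ≡ 0 at y ∈ ∅; common: ∅.
  x = 3: f ≡ 0 at y ∈ {4}; g ≡ 0 at y ∈ {0, 1, 2, 3, 4}; common: {4}.
  x = 4: f ≡ 0 at y ∈ {3}; g ≡ 0 at y ∈ ∅; common: ∅.
Collecting: common zeros = {(3, 4)}, so the count is 1.
Comparison with the Bézout bound: 1 ≤ 1 = deg(f)·deg(g), as expected for curves with no common component (the bound is attained).


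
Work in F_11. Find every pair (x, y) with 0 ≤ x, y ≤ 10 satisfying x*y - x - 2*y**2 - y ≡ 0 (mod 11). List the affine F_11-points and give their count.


Affine F_11-points: {(0, 0), (0, 5), (1, 4), (1, 7), (5, 3), (5, 10), (9, 6), (9, 9), (10, 2), (10, 8)}; count = 10.

For each of the 121 pairs (x, y) ∈ F_11², evaluate f(x, y) mod 11. Record the zeros.
  x = 0: [0↦0, 1↦8, 2↦1, 3↦1, 4↦8, 5↦0, 6↦10, 7↦5, 8↦7, 9↦5, 10↦10]  zeros at y ∈ {0, 5}
  x = 1: [0↦10, 1↦8, 2↦2, 3↦3, 4↦0, 5↦4, 6↦4, 7↦0, 8↦3, 9↦2, 10↦8]  zeros at y ∈ {4, 7}
  x = 2: [0↦9, 1↦8, 2↦3, 3↦5, 4↦3, 5↦8, 6↦9, 7↦6, 8↦10, 9↦10, 10↦6]  zeros at y ∈ ∅
  x = 3: [0↦8, 1↦8, 2↦4, 3↦7, 4↦6, 5↦1, 6↦3, 7↦1, 8↦6, 9↦7, 10↦4]  zeros at y ∈ ∅
  x = 4: [0↦7, 1↦8, 2↦5, 3↦9, 4↦9, 5↦5, 6↦8, 7↦7, 8↦2, 9↦4, 10↦2]  zeros at y ∈ ∅
  x = 5: [0↦6, 1↦8, 2↦6, 3↦0, 4↦1, 5↦9, 6↦2, 7↦2, 8↦9, 9↦1, 10↦0]  zeros at y ∈ {3, 10}
  x = 6: [0↦5, 1↦8, 2↦7, 3↦2, 4↦4, 5↦2, 6↦7, 7↦8, 8↦5, 9↦9, 10↦9]  zeros at y ∈ ∅
  x = 7: [0↦4, 1↦8, 2↦8, 3↦4, 4↦7, 5↦6, 6↦1, 7↦3, 8↦1, 9↦6, 10↦7]  zeros at y ∈ ∅
  x = 8: [0↦3, 1↦8, 2↦9, 3↦6, 4↦10, 5↦10, 6↦6, 7↦9, 8↦8, 9↦3, 10↦5]  zeros at y ∈ ∅
  x = 9: [0↦2, 1↦8, 2↦10, 3↦8, 4↦2, 5↦3, 6↦0, 7↦4, 8↦4, 9↦0, 10↦3]  zeros at y ∈ {6, 9}
  x = 10: [0↦1, 1↦8, 2↦0, 3↦10, 4↦5, 5↦7, 6↦5, 7↦10, 8↦0, 9↦8, 10↦1]  zeros at y ∈ {2, 8}
Collecting zeros: affine points = {(0, 0), (0, 5), (1, 4), (1, 7), (5, 3), (5, 10), (9, 6), (9, 9), (10, 2), (10, 8)}.
Total count |C(F_11)_aff| = 10.


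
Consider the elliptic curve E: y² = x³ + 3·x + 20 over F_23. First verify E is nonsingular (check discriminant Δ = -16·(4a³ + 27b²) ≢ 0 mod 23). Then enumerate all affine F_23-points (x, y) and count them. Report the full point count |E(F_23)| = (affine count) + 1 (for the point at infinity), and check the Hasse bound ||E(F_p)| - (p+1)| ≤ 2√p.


Affine points = {(1, 1), (1, 22), (4, 2), (4, 21), (6, 1), (6, 22), (7, 4), (7, 19), (8, 2), (8, 21), (11, 2), (11, 21), (12, 6), (12, 17), (13, 5), (13, 18), (14, 0), (15, 6), (15, 17), (16, 1), (16, 22), (17, 4), (17, 19), (18, 8), (18, 15), (19, 6), (19, 17), (21, 11), (21, 12), (22, 4), (22, 19)}; affine count = 31; |E(F_23)| = 32.

Discriminant check: Δ ∝ 4a³ + 27b² = 4·3³ + 27·20² = 4·27 + 27·400 ≡ 6 (mod 23). Nonzero ⇒ E is nonsingular.
For each x ∈ F_23, compute rhs = x³ + 3·x + 20 mod 23, then count y ∈ F_23 with y² ≡ rhs.
  x = 0: rhs = 20, matching y values: none (0 points).
  x = 1: rhs = 1, matching y values: 1, 22 (2 points).
  x = 2: rhs = 11, matching y values: none (0 points).
  x = 3: rhs = 10, matching y values: none (0 points).
  x = 4: rhs = 4, matching y values: 2, 21 (2 points).
  x = 5: rhs = 22, matching y values: none (0 points).
  x = 6: rhs = 1, matching y values: 1, 22 (2 points).
  x = 7: rhs = 16, matching y values: 4, 19 (2 points).
  x = 8: rhs = 4, matching y values: 2, 21 (2 points).
  x = 9: rhs = 17, matching y values: none (0 points).
  x = 10: rhs = 15, matching y values: none (0 points).
  x = 11: rhs = 4, matching y values: 2, 21 (2 points).
  x = 12: rhs = 13, matching y values: 6, 17 (2 points).
  x = 13: rhs = 2, matching y values: 5, 18 (2 points).
  x = 14: rhs = 0, matching y values: 0 (1 points).
  x = 15: rhs = 13, matching y values: 6, 17 (2 points).
  x = 16: rhs = 1, matching y values: 1, 22 (2 points).
  x = 17: rhs = 16, matching y values: 4, 19 (2 points).
  x = 18: rhs = 18, matching y values: 8, 15 (2 points).
  x = 19: rhs = 13, matching y values: 6, 17 (2 points).
  x = 20: rhs = 7, matching y values: none (0 points).
  x = 21: rhs = 6, matching y values: 11, 12 (2 points).
  x = 22: rhs = 16, matching y values: 4, 19 (2 points).
Total affine count: 31.
Full point count |E(F_23)| = 31 + 1 = 32.
Hasse bound: |32 − (23+1)| = |8| = 8 ≤ 2√23 ≈ 9.5917 ✓.
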